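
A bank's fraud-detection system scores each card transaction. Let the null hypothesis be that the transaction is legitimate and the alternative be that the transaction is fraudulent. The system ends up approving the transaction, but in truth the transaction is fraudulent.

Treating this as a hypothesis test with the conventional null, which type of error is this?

'Approving the transaction' corresponds to failing to reject H₀.
H₀ was not rejected but H₀ is false — a Type II error (false negative).

Type II error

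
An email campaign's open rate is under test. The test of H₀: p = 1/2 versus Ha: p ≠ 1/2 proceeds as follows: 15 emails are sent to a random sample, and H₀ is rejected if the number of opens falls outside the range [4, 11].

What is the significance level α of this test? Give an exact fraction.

Under H₀, S ~ Binomial(15, 1/2); α is the probability of landing in either tail, P(S ≤ 3) + P(S ≥ 12).
The two tails are symmetric, so α = 2·(1 + 15 + 105 + 455)/2^15 = 1152/32768 = 9/256.

9/256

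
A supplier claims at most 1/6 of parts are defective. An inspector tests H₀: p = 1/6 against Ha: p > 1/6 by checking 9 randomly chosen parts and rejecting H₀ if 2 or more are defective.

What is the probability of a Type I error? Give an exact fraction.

α = P(reject H₀ | H₀ true) = P(S ≥ 2 | p = 1/6), S ~ Binomial(9, 1/6).
Via the complement, α = 1 − Σ_{j=0}^{1} C(9,j)(1/6)^j(5/6)^{9-j} = 2304473/5038848.

2304473/5038848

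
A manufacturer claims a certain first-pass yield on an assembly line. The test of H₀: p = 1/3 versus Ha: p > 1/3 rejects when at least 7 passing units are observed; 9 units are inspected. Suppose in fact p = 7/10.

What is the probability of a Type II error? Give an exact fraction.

β = P(fail to reject H₀ | Ha true) = P(X ≤ 6 | p = 7/10), X ~ Binomial(9, 7/10).
Adding the binomial probabilities P(X=0)+…+P(X=6) at p = 7/10 gives 268584417/500000000.

268584417/500000000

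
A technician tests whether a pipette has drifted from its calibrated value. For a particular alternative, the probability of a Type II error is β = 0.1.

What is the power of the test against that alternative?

0.9

Power = 1 − β = 1 − 0.1 = 0.9.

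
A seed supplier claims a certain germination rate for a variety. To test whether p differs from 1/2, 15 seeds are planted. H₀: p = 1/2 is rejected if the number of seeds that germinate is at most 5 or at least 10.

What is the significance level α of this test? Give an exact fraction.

α = P(X ≤ 5 or X ≥ 10 | p = 1/2), X ~ Binomial(15, 1/2).
By symmetry, α = 2·P(X ≤ 5) = 2·(1 + 15 + 105 + 455 + 1365 + 3003)/32768 = 9888/32768 = 309/1024.

309/1024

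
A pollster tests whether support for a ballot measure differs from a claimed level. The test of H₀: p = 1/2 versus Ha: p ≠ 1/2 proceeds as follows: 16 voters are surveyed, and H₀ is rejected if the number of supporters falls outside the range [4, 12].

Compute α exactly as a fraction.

697/32768

Under H₀, S ~ Binomial(16, 1/2); α is the probability of landing in either tail, P(S ≤ 3) + P(S ≥ 13).
By symmetry, α = 2·P(S ≤ 3) = 2·(1 + 16 + 120 + 560)/65536 = 1394/65536 = 697/32768.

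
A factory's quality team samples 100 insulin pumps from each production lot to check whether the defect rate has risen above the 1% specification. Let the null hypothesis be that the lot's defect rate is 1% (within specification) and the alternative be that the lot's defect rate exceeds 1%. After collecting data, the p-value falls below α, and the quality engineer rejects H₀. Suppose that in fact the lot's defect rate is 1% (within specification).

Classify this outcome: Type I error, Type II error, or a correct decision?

H₀ was rejected, but H₀ is actually true.
Rejecting a true null hypothesis is a Type I error (false positive).

Type I error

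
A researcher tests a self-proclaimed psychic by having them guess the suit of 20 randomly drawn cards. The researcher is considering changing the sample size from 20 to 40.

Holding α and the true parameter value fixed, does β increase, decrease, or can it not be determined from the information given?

It decreases.

A larger sample reduces the standard error, pulling the sampling distribution under Ha further from the non-rejection region.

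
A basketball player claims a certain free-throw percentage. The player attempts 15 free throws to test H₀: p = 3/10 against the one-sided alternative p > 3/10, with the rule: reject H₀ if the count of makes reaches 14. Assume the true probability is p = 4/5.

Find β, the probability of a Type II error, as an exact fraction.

25417304461/30517578125

β = P(fail to reject H₀ | Ha true) = P(K ≤ 13 | p = 4/5), K ~ Binomial(15, 4/5).
Summing C(15,j)·(4/5)^j·(1/5)^{15-j} for j = 0..13 gives 25417304461/30517578125.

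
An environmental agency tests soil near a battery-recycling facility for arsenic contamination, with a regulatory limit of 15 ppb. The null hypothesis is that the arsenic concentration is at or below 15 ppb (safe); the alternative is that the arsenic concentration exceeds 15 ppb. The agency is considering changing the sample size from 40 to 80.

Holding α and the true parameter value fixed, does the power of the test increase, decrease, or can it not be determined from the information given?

It increases.

Increasing n separates the H₀ and Ha sampling distributions, so under Ha fewer outcomes land in the acceptance region.
Since power = 1 − β and β decreases, power increases.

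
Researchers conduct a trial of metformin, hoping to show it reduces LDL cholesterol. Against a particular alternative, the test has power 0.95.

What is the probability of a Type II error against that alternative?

0.05

Power = 1 − β, so β = 1 − 0.95 = 0.05.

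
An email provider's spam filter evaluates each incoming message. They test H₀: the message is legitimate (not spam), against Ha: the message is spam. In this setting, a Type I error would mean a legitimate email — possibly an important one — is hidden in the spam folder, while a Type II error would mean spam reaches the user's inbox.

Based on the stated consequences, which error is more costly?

The Type I consequence (a legitimate email — possibly an important one — is hidden in the spam folder) is more severe than the Type II consequence (spam reaches the user's inbox).

Type I error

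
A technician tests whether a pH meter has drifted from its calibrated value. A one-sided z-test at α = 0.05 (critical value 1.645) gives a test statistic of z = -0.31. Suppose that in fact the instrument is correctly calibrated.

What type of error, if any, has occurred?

No error — this is a correct decision.

The conventional null hypothesis is that the instrument is correctly calibrated.
Since z = -0.31 ≤ z* = 1.645, H₀ is not rejected.
H₀ is true (actually the instrument is correctly calibrated).
The decision matches the true state — no error.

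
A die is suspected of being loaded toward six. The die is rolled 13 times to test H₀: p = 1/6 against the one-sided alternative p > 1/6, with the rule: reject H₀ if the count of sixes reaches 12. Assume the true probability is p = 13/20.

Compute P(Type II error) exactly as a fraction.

9937124893407747/10240000000000000

β = P(fail to reject H₀ | Ha true) = P(X ≤ 11 | p = 13/20), X ~ Binomial(13, 13/20).
Summing C(13,j)·(13/20)^j·(7/20)^{13-j} for j = 0..11 gives 9937124893407747/10240000000000000.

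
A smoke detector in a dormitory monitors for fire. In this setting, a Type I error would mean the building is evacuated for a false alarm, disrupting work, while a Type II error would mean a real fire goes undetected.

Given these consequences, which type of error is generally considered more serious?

The Type II consequence (a real fire goes undetected) is more severe than the Type I consequence (the building is evacuated for a false alarm, disrupting work).

Type II error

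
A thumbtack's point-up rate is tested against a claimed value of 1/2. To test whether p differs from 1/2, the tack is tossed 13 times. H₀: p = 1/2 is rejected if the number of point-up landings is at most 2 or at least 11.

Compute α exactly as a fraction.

23/1024

Under H₀, X ~ Binomial(13, 1/2); α is the probability of landing in either tail, P(X ≤ 2) + P(X ≥ 11).
The two tails are symmetric, so α = 2·(1 + 13 + 78)/2^13 = 184/8192 = 23/1024.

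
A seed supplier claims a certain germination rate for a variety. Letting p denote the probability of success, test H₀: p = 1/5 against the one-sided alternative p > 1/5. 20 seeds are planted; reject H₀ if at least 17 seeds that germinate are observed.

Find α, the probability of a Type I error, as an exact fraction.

Under H₀, Y ~ Binomial(20, 1/5), and α = P(Y ≥ 17).
Summing C(20,j)(1/5)^j(4/5)^{20−j} for j = 17,…,20 gives 76081/95367431640625.

76081/95367431640625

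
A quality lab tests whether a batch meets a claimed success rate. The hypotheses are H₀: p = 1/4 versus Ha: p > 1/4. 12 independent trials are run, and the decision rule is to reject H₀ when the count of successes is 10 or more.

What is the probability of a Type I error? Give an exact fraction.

631/16777216

Under H₀, Y ~ Binomial(12, 1/4), and α = P(Y ≥ 10).
Adding the binomial terms for j = 10 through 12 with p = 1/4 yields 631/16777216.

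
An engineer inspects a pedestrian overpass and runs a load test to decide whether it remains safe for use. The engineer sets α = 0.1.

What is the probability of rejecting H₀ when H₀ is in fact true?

0.1

The significance level α is, by definition, the probability of a Type I error — P(reject H₀ | H₀ true).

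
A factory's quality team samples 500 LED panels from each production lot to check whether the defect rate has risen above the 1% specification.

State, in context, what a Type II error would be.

A Type II error would mean concluding that the lot's defect rate is 1% (within specification) (or at least failing to establish that the lot's defect rate exceeds 1%) when in fact the lot's defect rate exceeds 1%.

With the conventional null hypothesis that the lot's defect rate is 1% (within specification):
A Type II error is failing to reject H₀ when H₀ is false.
Here that means accepting the lot and shipping it when actually the lot's defect rate exceeds 1%.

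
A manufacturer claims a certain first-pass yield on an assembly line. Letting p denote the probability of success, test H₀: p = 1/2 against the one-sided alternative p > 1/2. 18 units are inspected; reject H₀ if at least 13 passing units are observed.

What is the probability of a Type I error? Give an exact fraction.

1577/32768

Under H₀, K ~ Binomial(18, 1/2), and α = P(K ≥ 13).
P(K ≥ 13) = [C(18,13) + C(18,14) + C(18,15) + C(18,16) + C(18,17) + C(18,18)] / 2^18 = (8568 + 3060 + 816 + 153 + 18 + 1) / 262144 = 12616/262144 = 1577/32768.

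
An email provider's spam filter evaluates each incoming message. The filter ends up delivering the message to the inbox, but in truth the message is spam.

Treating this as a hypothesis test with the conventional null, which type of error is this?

Type II error

The null hypothesis here is that the message is legitimate (not spam).
'Delivering the message to the inbox' corresponds to failing to reject H₀.
H₀ was not rejected but H₀ is false — a Type II error (false negative).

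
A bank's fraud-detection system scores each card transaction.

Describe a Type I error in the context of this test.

A Type I error would mean concluding that the transaction is fraudulent when in fact the transaction is legitimate.

With the conventional null hypothesis that the transaction is legitimate:
A Type I error is rejecting H₀ when H₀ is true.
Here that means blocking the transaction and freezing the card when actually the transaction is legitimate.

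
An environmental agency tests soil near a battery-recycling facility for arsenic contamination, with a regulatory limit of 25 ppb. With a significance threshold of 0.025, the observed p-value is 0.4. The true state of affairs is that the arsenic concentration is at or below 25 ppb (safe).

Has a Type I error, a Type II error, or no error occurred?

No error — this is a correct decision.

The conventional null hypothesis is that the arsenic concentration is at or below 25 ppb (safe).
Since p = 0.4 ≥ α = 0.025, H₀ is not rejected.
H₀ is true (actually the arsenic concentration is at or below 25 ppb (safe)).
The decision matches the true state — no error.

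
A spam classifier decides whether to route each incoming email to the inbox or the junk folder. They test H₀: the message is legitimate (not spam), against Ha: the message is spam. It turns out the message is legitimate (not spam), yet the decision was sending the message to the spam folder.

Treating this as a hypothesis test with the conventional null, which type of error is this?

'Sending the message to the spam folder' corresponds to rejecting H₀.
H₀ was rejected but H₀ is true — a Type I error (false positive).

Type I error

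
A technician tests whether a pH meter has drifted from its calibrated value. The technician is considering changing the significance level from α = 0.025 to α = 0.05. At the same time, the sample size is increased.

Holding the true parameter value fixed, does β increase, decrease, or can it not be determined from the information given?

It decreases.

With a larger α the critical value moves toward the center, so more of the Ha sampling distribution lies in the rejection region. More data shrinks sampling variability; the test statistic under Ha concentrates further from the null value, making rejection more likely. Both changes push β in the same direction.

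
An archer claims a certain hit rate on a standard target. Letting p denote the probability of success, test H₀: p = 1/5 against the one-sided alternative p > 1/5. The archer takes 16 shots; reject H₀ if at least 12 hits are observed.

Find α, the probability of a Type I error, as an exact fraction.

The Type I error probability is α = P(S ≥ 12) computed under H₀, where S ~ Binomial(16, 1/5).
Summing C(16,j)(1/5)^j(4/5)^{16−j} for j = 12,…,16 gives 100749/30517578125.

100749/30517578125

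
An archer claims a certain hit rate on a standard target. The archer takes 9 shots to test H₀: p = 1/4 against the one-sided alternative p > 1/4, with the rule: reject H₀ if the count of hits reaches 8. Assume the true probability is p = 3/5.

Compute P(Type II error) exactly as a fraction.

1815344/1953125

β = P(fail to reject H₀ | Ha true) = P(K ≤ 7 | p = 3/5), K ~ Binomial(9, 3/5).
Adding the binomial probabilities P(K=0)+…+P(K=7) at p = 3/5 gives 1815344/1953125.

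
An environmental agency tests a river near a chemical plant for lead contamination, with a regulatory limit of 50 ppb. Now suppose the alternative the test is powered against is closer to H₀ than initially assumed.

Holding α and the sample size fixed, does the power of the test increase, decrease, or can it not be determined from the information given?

A smaller true effect puts the Ha sampling distribution closer to H₀, so more of it falls in the non-rejection region.
Since power = 1 − β and β increases, power decreases.

It decreases.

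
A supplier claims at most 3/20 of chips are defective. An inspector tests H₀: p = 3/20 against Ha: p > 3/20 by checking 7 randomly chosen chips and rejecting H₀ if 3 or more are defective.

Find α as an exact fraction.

18883881/256000000

The significance level is the probability, assuming p = 3/20, of seeing 3 or more defectives in 7 draws.
α = 1 − P(X ≤ 2) = 1 − 237116119/256000000 = 18883881/256000000.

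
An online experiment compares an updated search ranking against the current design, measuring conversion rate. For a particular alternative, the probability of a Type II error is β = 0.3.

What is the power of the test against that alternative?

0.7

Power = 1 − β = 1 − 0.3 = 0.7.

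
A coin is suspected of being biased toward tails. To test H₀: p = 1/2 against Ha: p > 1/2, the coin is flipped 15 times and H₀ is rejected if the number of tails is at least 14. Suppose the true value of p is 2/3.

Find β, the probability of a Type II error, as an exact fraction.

A Type II error is failing to reject when Ha holds: with p = 2/3, β = P(S ≤ 13).
Equivalently, β = 1 − P(S ≥ 14) = 14070379/14348907.

14070379/14348907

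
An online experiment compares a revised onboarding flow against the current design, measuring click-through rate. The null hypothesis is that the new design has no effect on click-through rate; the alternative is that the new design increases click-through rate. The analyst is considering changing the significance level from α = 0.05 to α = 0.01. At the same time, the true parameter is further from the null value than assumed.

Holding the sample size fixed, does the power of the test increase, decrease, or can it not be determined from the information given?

The first change alone would make β increase; the second alone would make β decrease. Which effect dominates depends on the magnitudes, which are not given.
Since power = 1 − β, the effect on power is likewise indeterminate.

Cannot be determined from the information given.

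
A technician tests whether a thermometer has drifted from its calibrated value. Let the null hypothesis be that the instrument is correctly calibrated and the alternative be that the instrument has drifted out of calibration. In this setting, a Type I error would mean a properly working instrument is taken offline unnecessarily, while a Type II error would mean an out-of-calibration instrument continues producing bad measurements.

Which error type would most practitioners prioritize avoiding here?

The Type II consequence (an out-of-calibration instrument continues producing bad measurements) is more severe than the Type I consequence (a properly working instrument is taken offline unnecessarily).

Type II error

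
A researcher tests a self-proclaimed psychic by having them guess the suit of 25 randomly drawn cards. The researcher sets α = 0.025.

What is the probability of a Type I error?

The significance level α is, by definition, the probability of a Type I error — P(reject H₀ | H₀ true).

0.025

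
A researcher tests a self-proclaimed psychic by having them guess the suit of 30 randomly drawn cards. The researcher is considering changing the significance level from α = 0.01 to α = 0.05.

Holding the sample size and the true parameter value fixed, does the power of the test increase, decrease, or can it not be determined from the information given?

It increases.

A larger α widens the rejection region, so when the alternative is true more outcomes lead to rejection — failing to reject becomes less likely.
Since power = 1 − β and β decreases, power increases.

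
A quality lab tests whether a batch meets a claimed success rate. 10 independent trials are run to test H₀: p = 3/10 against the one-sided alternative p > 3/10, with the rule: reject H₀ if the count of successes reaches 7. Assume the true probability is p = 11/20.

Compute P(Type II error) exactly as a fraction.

A Type II error is failing to reject when Ha holds: with p = 11/20, β = P(S ≤ 6).
Summing C(10,j)·(11/20)^j·(9/20)^{10-j} for j = 0..6 gives 1878942860721/2560000000000.

1878942860721/2560000000000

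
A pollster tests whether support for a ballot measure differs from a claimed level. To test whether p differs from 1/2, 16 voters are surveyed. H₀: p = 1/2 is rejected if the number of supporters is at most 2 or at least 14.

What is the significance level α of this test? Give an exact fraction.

The significance level is the null-hypothesis probability of the rejection region {≤2} ∪ {≥14}.
By symmetry, α = 2·P(X ≤ 2) = 2·(1 + 16 + 120)/65536 = 274/65536 = 137/32768.

137/32768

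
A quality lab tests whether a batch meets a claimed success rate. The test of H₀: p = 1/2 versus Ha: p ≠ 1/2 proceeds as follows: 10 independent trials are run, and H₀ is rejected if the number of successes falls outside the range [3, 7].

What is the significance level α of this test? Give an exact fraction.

7/64

Under H₀, X ~ Binomial(10, 1/2); α is the probability of landing in either tail, P(X ≤ 2) + P(X ≥ 8).
By symmetry, α = 2·P(X ≤ 2) = 2·(1 + 10 + 45)/1024 = 112/1024 = 7/64.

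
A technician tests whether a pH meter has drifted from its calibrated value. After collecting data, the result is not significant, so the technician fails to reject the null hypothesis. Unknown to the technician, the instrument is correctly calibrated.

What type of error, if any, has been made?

No error (correct decision).

The conventional null hypothesis here is that the instrument is correctly calibrated.
The test retained a true H₀ — the decision matches the true state.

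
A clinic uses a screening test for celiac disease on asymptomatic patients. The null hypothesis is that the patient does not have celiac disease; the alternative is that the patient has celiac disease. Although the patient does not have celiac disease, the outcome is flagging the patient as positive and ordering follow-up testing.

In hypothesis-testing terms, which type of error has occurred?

Type I error

'Flagging the patient as positive and ordering follow-up testing' corresponds to rejecting H₀.
H₀ was rejected but H₀ is true — a Type I error (false positive).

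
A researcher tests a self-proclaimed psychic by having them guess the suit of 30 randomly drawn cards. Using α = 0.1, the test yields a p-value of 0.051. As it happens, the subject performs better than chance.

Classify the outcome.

The conventional null hypothesis is that the subject is guessing at random (p = 1/4).
Since p = 0.051 < α = 0.1, H₀ is rejected.
H₀ is false (actually the subject performs better than chance).
The decision matches the true state — no error.

No error (correct decision).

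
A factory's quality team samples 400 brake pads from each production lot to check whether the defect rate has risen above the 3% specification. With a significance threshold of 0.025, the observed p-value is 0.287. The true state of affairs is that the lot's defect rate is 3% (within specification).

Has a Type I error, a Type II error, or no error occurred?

No error — this is a correct decision.

The conventional null hypothesis is that the lot's defect rate is 3% (within specification).
Since p = 0.287 ≥ α = 0.025, H₀ is not rejected.
H₀ is true (actually the lot's defect rate is 3% (within specification)).
The decision matches the true state — no error.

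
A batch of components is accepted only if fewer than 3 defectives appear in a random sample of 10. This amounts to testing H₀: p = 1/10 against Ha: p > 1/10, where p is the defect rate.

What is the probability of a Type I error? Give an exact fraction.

The significance level is the probability, assuming p = 1/10, of seeing 3 or more defectives in 10 draws.
Computing the lower-tail complement: 1 − 1162261467/1250000000 = 87738533/1250000000.

87738533/1250000000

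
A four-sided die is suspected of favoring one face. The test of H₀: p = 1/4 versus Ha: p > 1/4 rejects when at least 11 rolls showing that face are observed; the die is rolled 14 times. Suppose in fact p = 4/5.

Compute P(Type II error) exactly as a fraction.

1842102761/6103515625

Under the alternative p = 4/5, X ~ Binomial(14, 4/5); β is the probability the test does not reject, P(X < 11).
Adding the binomial probabilities P(X=0)+…+P(X=10) at p = 4/5 gives 1842102761/6103515625.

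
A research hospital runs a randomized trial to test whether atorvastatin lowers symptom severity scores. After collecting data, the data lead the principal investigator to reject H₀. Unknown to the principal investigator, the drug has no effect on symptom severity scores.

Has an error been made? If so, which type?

The conventional null hypothesis here is that the drug has no effect on symptom severity scores.
H₀ was rejected, but H₀ is actually true.
Rejecting a true null hypothesis is a Type I error (false positive).

Type I error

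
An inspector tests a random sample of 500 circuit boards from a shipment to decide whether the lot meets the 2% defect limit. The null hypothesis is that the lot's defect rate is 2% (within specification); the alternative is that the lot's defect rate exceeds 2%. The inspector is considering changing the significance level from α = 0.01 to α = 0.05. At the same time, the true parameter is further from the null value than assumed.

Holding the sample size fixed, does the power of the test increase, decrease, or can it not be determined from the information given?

With a larger α the critical value moves toward the center, so more of the Ha sampling distribution lies in the rejection region. A larger true effect moves the Ha sampling distribution further from the H₀ critical value, making rejection more likely when Ha is true. Both changes push β in the same direction.
Since power = 1 − β and β decreases, power increases.

It increases.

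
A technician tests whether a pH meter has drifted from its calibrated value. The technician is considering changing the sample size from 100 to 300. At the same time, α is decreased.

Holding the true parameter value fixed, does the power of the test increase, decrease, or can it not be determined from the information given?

Cannot be determined from the information given.

The first change alone would make β decrease; the second alone would make β increase. Which effect dominates depends on the magnitudes, which are not given.
Since power = 1 − β, the effect on power is likewise indeterminate.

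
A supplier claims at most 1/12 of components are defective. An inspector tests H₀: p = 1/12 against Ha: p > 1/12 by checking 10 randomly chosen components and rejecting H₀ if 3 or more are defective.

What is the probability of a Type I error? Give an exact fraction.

Under H₀, X ~ Binomial(10, 1/12); the Type I error rate is P(X ≥ 3).
α = 1 − P(X ≤ 2) = 1 − 4930254263/5159780352 = 229526089/5159780352.

229526089/5159780352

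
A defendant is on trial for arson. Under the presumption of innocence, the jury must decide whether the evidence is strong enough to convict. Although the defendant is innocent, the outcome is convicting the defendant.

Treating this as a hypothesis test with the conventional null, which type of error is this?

Type I error

The null hypothesis here is that the defendant is innocent.
'Convicting the defendant' corresponds to rejecting H₀.
H₀ was rejected but H₀ is true — a Type I error (false positive).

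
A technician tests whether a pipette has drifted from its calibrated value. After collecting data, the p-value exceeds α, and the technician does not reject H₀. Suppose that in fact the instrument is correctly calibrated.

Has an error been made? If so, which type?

No error — this is a correct decision.

The conventional null hypothesis here is that the instrument is correctly calibrated.
The test retained a true H₀ — the decision matches the true state.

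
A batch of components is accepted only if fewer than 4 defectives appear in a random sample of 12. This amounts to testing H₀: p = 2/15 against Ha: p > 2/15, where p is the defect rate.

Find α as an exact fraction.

558522837776/8649755859375

α = P(reject H₀ | H₀ true) = P(Y ≥ 4 | p = 2/15), Y ~ Binomial(12, 2/15).
Via the complement, α = 1 − Σ_{j=0}^{3} C(12,j)(2/15)^j(13/15)^{12-j} = 558522837776/8649755859375.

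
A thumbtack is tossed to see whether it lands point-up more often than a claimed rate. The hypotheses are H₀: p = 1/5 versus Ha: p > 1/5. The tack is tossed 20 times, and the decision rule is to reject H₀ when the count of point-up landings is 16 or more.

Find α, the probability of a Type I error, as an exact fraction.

1316401/95367431640625

The Type I error probability is α = P(X ≥ 16) computed under H₀, where X ~ Binomial(20, 1/5).
Summing C(20,j)(1/5)^j(4/5)^{20−j} for j = 16,…,20 gives 1316401/95367431640625.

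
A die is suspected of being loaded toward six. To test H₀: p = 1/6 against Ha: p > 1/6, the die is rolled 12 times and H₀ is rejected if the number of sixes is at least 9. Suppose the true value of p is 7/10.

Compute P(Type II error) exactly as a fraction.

Under the alternative p = 7/10, K ~ Binomial(12, 7/10); β is the probability the test does not reject, P(K < 9).
Adding the binomial probabilities P(K=0)+…+P(K=8) at p = 7/10 gives 101496845313/200000000000.

101496845313/200000000000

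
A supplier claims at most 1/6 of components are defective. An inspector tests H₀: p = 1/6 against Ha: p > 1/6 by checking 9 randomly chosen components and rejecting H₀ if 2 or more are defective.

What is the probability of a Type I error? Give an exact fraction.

2304473/5038848

α = P(reject H₀ | H₀ true) = P(X ≥ 2 | p = 1/6), X ~ Binomial(9, 1/6).
Via the complement, α = 1 − Σ_{j=0}^{1} C(9,j)(1/6)^j(5/6)^{9-j} = 2304473/5038848.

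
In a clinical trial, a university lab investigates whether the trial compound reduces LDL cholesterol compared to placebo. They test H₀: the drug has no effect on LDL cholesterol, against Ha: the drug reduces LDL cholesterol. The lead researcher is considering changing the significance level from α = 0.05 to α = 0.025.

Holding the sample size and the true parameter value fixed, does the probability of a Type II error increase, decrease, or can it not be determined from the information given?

Lowering α raises the bar for rejection; under Ha, the test now fails to reject on outcomes it previously would have rejected.

It increases.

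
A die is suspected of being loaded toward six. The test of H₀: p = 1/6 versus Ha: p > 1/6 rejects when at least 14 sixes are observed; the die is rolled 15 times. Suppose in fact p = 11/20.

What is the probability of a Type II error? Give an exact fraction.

β = P(fail to reject H₀ | Ha true) = P(S ≤ 13 | p = 11/20), S ~ Binomial(15, 11/20).
Summing C(15,j)·(11/20)^j·(9/20)^{15-j} for j = 0..13 gives 16356278262148423407/16384000000000000000.

16356278262148423407/16384000000000000000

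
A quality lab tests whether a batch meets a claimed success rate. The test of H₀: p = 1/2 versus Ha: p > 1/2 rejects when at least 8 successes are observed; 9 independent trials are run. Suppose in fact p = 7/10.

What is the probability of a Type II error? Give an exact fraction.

β = P(fail to reject H₀ | Ha true) = P(X ≤ 7 | p = 7/10), X ~ Binomial(9, 7/10).
Summing C(9,j)·(7/10)^j·(3/10)^{9-j} for j = 0..7 gives 401998383/500000000.

401998383/500000000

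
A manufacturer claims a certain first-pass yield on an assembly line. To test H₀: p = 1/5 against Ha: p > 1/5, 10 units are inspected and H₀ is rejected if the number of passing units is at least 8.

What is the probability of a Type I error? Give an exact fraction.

761/9765625

Under H₀, S ~ Binomial(10, 1/5), and α = P(S ≥ 8).
Adding the binomial terms for j = 8 through 10 with p = 1/5 yields 761/9765625.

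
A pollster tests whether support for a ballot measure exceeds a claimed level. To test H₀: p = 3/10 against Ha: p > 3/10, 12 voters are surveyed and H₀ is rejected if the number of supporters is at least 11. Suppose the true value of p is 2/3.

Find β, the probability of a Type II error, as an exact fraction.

502769/531441

β = P(fail to reject H₀ | Ha true) = P(Y ≤ 10 | p = 2/3), Y ~ Binomial(12, 2/3).
Adding the binomial probabilities P(Y=0)+…+P(Y=10) at p = 2/3 gives 502769/531441.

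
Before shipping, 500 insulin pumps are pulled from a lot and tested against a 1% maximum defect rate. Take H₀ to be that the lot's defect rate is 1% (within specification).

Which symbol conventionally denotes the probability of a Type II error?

P(Type II error) = P(fail to reject H₀ | H₀ false) = β.

β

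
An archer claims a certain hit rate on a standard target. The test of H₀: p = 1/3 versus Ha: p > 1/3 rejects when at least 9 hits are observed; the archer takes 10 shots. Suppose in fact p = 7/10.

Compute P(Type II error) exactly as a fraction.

A Type II error is failing to reject when Ha holds: with p = 7/10, β = P(K ≤ 8).
Equivalently, β = 1 − P(K ≥ 9) = 8506916541/10000000000.

8506916541/10000000000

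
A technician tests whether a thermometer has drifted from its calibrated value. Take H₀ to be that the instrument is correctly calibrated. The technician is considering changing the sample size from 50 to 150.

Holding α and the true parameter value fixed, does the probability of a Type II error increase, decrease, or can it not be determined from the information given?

It decreases.

Increasing n separates the H₀ and Ha sampling distributions, so under Ha fewer outcomes land in the acceptance region.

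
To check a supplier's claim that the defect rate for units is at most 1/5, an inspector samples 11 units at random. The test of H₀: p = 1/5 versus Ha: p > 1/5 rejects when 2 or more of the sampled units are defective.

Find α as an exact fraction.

α = P(reject H₀ | H₀ true) = P(S ≥ 2 | p = 1/5), S ~ Binomial(11, 1/5).
α = 1 − P(S ≤ 1) = 1 − 3145728/9765625 = 6619897/9765625.

6619897/9765625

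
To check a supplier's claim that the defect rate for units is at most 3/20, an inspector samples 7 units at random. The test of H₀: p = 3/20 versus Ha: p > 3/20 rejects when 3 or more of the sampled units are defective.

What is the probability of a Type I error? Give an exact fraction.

18883881/256000000

Under H₀, K ~ Binomial(7, 3/20); the Type I error rate is P(K ≥ 3).
Computing the lower-tail complement: 1 − 237116119/256000000 = 18883881/256000000.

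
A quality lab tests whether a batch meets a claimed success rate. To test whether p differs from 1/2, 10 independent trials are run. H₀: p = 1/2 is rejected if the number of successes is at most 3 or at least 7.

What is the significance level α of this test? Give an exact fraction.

Under H₀, Y ~ Binomial(10, 1/2); α is the probability of landing in either tail, P(Y ≤ 3) + P(Y ≥ 7).
By symmetry, α = 2·P(Y ≤ 3) = 2·(1 + 10 + 45 + 120)/1024 = 352/1024 = 11/32.

11/32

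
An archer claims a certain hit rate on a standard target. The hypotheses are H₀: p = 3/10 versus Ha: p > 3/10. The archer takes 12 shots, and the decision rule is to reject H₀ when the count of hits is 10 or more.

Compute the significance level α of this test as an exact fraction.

41275251/200000000000

Under H₀, K ~ Binomial(12, 3/10), and α = P(K ≥ 10).
Summing C(12,j)(3/10)^j(7/10)^{12−j} for j = 10,…,12 gives 41275251/200000000000.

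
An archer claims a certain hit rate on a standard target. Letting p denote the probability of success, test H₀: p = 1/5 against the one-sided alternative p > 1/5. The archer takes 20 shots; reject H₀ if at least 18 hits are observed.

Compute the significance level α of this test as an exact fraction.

Under H₀, Y ~ Binomial(20, 1/5), and α = P(Y ≥ 18).
Adding the binomial terms for j = 18 through 20 with p = 1/5 yields 3121/95367431640625.

3121/95367431640625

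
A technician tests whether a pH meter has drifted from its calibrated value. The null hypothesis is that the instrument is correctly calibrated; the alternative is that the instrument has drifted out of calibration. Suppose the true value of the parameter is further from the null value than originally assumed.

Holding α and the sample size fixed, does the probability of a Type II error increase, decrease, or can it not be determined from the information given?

It decreases.

A bigger departure from H₀ is easier for the test to detect, so it fails to reject less often.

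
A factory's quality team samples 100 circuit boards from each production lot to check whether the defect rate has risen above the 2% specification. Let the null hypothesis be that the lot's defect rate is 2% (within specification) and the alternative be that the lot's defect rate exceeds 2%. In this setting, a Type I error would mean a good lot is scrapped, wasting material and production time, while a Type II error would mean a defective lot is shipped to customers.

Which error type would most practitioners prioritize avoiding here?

The Type II consequence (a defective lot is shipped to customers) is more severe than the Type I consequence (a good lot is scrapped, wasting material and production time).

Type II error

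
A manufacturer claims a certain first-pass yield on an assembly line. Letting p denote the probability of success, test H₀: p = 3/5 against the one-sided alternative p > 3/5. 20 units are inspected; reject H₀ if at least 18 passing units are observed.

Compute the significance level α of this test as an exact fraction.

344416814721/95367431640625

α = P(reject H₀ | H₀ true) = P(Y ≥ 18 | p = 3/5), with Y ~ Binomial(20, 3/5).
P(Y ≥ 18) = Σ_{j=18}^{20} C(20,j)·(3/5)^j·(2/5)^{20-j} = 344416814721/95367431640625.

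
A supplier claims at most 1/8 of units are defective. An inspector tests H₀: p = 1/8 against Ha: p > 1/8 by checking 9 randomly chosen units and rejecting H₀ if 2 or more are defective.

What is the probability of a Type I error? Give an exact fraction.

Under H₀, X ~ Binomial(9, 1/8); the Type I error rate is P(X ≥ 2).
α = 1 − P(X ≤ 1) = 1 − 5764801/8388608 = 2623807/8388608.

2623807/8388608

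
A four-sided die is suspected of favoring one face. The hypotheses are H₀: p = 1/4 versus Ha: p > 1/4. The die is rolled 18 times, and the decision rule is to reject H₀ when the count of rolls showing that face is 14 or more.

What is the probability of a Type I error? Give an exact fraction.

67831/17179869184

Under H₀, X ~ Binomial(18, 1/4), and α = P(X ≥ 14).
P(X ≥ 14) = Σ_{j=14}^{18} C(18,j)·(1/4)^j·(3/4)^{18-j} = 67831/17179869184.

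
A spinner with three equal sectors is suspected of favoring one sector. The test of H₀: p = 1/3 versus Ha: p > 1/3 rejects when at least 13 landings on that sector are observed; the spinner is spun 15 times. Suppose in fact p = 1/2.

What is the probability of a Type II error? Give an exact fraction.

Under the alternative p = 1/2, Y ~ Binomial(15, 1/2); β is the probability the test does not reject, P(Y < 13).
Adding the binomial probabilities P(Y=0)+…+P(Y=12) at p = 1/2 gives 32647/32768.

32647/32768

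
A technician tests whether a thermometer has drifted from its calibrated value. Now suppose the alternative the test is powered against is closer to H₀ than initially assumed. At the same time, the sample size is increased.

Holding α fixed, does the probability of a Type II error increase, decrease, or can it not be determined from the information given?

Cannot be determined from the information given.

The first change alone would make β increase; the second alone would make β decrease. Which effect dominates depends on the magnitudes, which are not given.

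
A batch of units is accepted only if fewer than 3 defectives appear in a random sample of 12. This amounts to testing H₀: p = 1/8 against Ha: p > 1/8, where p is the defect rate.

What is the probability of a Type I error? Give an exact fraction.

12506902185/68719476736

The significance level is the probability, assuming p = 1/8, of seeing 3 or more defectives in 12 draws.
α = 1 − P(S ≤ 2) = 1 − 56212574551/68719476736 = 12506902185/68719476736.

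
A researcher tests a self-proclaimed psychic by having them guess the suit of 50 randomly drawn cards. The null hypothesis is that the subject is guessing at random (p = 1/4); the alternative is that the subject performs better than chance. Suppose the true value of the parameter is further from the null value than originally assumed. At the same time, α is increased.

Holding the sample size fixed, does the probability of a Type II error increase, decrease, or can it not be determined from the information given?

A larger true effect moves the Ha sampling distribution further from the H₀ critical value, making rejection more likely when Ha is true. Relaxing α lowers the evidence threshold; under Ha, outcomes that previously fell short now trigger rejection. Both changes push β in the same direction.

It decreases.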